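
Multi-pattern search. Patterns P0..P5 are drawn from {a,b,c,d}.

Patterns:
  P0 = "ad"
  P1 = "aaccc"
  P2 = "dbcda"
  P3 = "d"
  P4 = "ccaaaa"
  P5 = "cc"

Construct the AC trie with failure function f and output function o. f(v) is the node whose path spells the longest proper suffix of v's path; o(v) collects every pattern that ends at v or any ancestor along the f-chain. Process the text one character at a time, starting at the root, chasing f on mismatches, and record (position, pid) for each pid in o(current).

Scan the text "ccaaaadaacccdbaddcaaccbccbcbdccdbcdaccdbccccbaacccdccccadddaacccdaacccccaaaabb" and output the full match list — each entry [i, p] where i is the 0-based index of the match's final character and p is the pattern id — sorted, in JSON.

Build automaton:
Trie (insert patterns):
  0='ε' goto a→1 c→12 d→7
  1='a' goto a→3 d→2
  2='ad' goto ·  [P0 ends]
  3='aa' goto c→4
  4='aac' goto c→5
  5='aacc' goto c→6
  6='aaccc' goto ·  [P1 ends]
  7='d' goto b→8  [P3 ends]
  8='db' goto c→9
  9='dbc' goto d→10
  10='dbcd' goto a→11
  11='dbcda' goto ·  [P2 ends]
  12='c' goto c→13
  13='cc' goto a→14  [P5 ends]
  14='cca' goto a→15
  15='ccaa' goto a→16
  16='ccaaa' goto a→17
  17='ccaaaa' goto ·  [P4 ends]

Failure links (BFS by depth):
  fail(1) 'a': from fail(0)=0 chase 'a': 0 ⇒ 0;  out=∅∪out(0)=∅
  fail(7) 'd': from fail(0)=0 chase 'd': 0 ⇒ 0;  out={3}∪out(0)={3}
  fail(12) 'c': from fail(0)=0 chase 'c': 0 ⇒ 0;  out=∅∪out(0)=∅
  fail(2) 'ad': from fail(1)=0 chase 'd': 0 ⇒ 7;  out={0}∪out(7)={0,3}
  fail(3) 'aa': from fail(1)=0 chase 'a': 0 ⇒ 1;  out=∅∪out(1)=∅
  fail(8) 'db': from fail(7)=0 chase 'b': 0 ⇒ 0;  out=∅∪out(0)=∅
  fail(13) 'cc': from fail(12)=0 chase 'c': 0 ⇒ 12;  out={5}∪out(12)={5}
  fail(4) 'aac': from fail(3)=1 chase 'c': 1→0 ⇒ 12;  out=∅∪out(12)=∅
  fail(9) 'dbc': from fail(8)=0 chase 'c': 0 ⇒ 12;  out=∅∪out(12)=∅
  fail(14) 'cca': from fail(13)=12 chase 'a': 12→0 ⇒ 1;  out=∅∪out(1)=∅
  fail(5) 'aacc': from fail(4)=12 chase 'c': 12 ⇒ 13;  out=∅∪out(13)={5}
  fail(10) 'dbcd': from fail(9)=12 chase 'd': 12→0 ⇒ 7;  out=∅∪out(7)={3}
  fail(15) 'ccaa': from fail(14)=1 chase 'a': 1 ⇒ 3;  out=∅∪out(3)=∅
  fail(6) 'aaccc': from fail(5)=13 chase 'c': 13→12 ⇒ 13;  out={1}∪out(13)={1,5}
  fail(11) 'dbcda': from fail(10)=7 chase 'a': 7→0 ⇒ 1;  out={2}∪out(1)={2}
  fail(16) 'ccaaa': from fail(15)=3 chase 'a': 3→1 ⇒ 3;  out=∅∪out(3)=∅
  fail(17) 'ccaaaa': from fail(16)=3 chase 'a': 3→1 ⇒ 3;  out={4}∪out(3)={4}

Text stream:
i=0 'c': node 0→12
i=1 'c': node 12→13  ** P5@[0:1]
i=2 'a': node 13→14
i=3 'a': node 14→15
i=4 'a': node 15→16
i=5 'a': node 16→17  ** P4@[0:5]
i=6 'd': node 17→2 (fail-walked)  ** P0@[5:6],P3@[6:6]
i=7 'a': node 2→1 (fail-walked)
i=8 'a': node 1→3
i=9 'c': node 3→4
i=10 'c': node 4→5  ** P5@[9:10]
i=11 'c': node 5→6  ** P1@[7:11],P5@[10:11]
i=12 'd': node 6→7 (fail-walked)  ** P3@[12:12]
i=13 'b': node 7→8
i=14 'a': node 8→1 (fail-walked)
i=15 'd': node 1→2  ** P0@[14:15],P3@[15:15]
i=16 'd': node 2→7 (fail-walked)  ** P3@[16:16]
i=17 'c': node 7→12 (fail-walked)
i=18 'a': node 12→1 (fail-walked)
i=19 'a': node 1→3
i=20 'c': node 3→4
i=21 'c': node 4→5  ** P5@[20:21]
i=22 'b': node 5→0 (fail-walked)
i=23 'c': node 0→12
i=24 'c': node 12→13  ** P5@[23:24]
i=25 'b': node 13→0 (fail-walked)
i=26 'c': node 0→12
i=27 'b': node 12→0 (fail-walked)
i=28 'd': node 0→7  ** P3@[28:28]
i=29 'c': node 7→12 (fail-walked)
i=30 'c': node 12→13  ** P5@[29:30]
i=31 'd': node 13→7 (fail-walked)  ** P3@[31:31]
i=32 'b': node 7→8
i=33 'c': node 8→9
i=34 'd': node 9→10  ** P3@[34:34]
i=35 'a': node 10→11  ** P2@[31:35]
i=36 'c': node 11→12 (fail-walked)
i=37 'c': node 12→13  ** P5@[36:37]
i=38 'd': node 13→7 (fail-walked)  ** P3@[38:38]
i=39 'b': node 7→8
i=40 'c': node 8→9
i=41 'c': node 9→13 (fail-walked)  ** P5@[40:41]
i=42 'c': node 13→13 (fail-walked)  ** P5@[41:42]
i=43 'c': node 13→13 (fail-walked)  ** P5@[42:43]
i=44 'b': node 13→0 (fail-walked)
i=45 'a': node 0→1
i=46 'a': node 1→3
i=47 'c': node 3→4
i=48 'c': node 4→5  ** P5@[47:48]
i=49 'c': node 5→6  ** P1@[45:49],P5@[48:49]
i=50 'd': node 6→7 (fail-walked)  ** P3@[50:50]
i=51 'c': node 7→12 (fail-walked)
i=52 'c': node 12→13  ** P5@[51:52]
i=53 'c': node 13→13 (fail-walked)  ** P5@[52:53]
i=54 'c': node 13→13 (fail-walked)  ** P5@[53:54]
i=55 'a': node 13→14
i=56 'd': node 14→2 (fail-walked)  ** P0@[55:56],P3@[56:56]
i=57 'd': node 2→7 (fail-walked)  ** P3@[57:57]
i=58 'd': node 7→7 (fail-walked)  ** P3@[58:58]
i=59 'a': node 7→1 (fail-walked)
i=60 'a': node 1→3
i=61 'c': node 3→4
i=62 'c': node 4→5  ** P5@[61:62]
i=63 'c': node 5→6  ** P1@[59:63],P5@[62:63]
i=64 'd': node 6→7 (fail-walked)  ** P3@[64:64]
i=65 'a': node 7→1 (fail-walked)
i=66 'a': node 1→3
i=67 'c': node 3→4
i=68 'c': node 4→5  ** P5@[67:68]
i=69 'c': node 5→6  ** P1@[65:69],P5@[68:69]
i=70 'c': node 6→13 (fail-walked)  ** P5@[69:70]
i=71 'c': node 13→13 (fail-walked)  ** P5@[70:71]
i=72 'a': node 13→14
i=73 'a': node 14→15
i=74 'a': node 15→16
i=75 'a': node 16→17  ** P4@[70:75]
i=76 'b': node 17→0 (fail-walked)
i=77 'b': node 0→0

Matches: [[1,5],[5,4],[6,0],[6,3],[10,5],[11,1],[11,5],[12,3],[15,0],[15,3],[16,3],[21,5],[24,5],[28,3],[30,5],[31,3],[34,3],[35,2],[37,5],[38,3],[41,5],[42,5],[43,5],[48,5],[49,1],[49,5],[50,3],[52,5],[53,5],[54,5],[56,0],[56,3],[57,3],[58,3],[62,5],[63,1],[63,5],[64,3],[68,5],[69,1],[69,5],[70,5],[71,5],[75,4]]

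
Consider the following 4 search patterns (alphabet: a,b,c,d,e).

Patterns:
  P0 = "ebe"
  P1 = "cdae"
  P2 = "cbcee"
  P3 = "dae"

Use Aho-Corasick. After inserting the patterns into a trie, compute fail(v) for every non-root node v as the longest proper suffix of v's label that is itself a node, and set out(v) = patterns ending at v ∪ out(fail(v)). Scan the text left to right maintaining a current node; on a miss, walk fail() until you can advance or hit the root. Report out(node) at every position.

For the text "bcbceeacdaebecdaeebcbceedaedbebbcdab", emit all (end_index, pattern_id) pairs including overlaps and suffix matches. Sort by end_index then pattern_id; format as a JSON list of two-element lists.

Build:
Trie (insert patterns):
  n0 'ε': c→4 d→12 e→1
  n1 'e': b→2
  n2 'eb': e→3
  n3 'ebe': ·  ←P0
  n4 'c': b→8 d→5
  n5 'cd': a→6
  n6 'cda': e→7
  n7 'cdae': ·  ←P1
  n8 'cb': c→9
  n9 'cbc': e→10
  n10 'cbce': e→11
  n11 'cbcee': ·  ←P2
  n12 'd': a→13
  n13 'da': e→14
  n14 'dae': ·  ←P3

Failure links (BFS by depth):
  n1('e'): parent n0 fail=0; on 'e' 0 → fail=0;  out ∅∪∅=∅
  n4('c'): parent n0 fail=0; on 'c' 0 → fail=0;  out ∅∪∅=∅
  n12('d'): parent n0 fail=0; on 'd' 0 → fail=0;  out ∅∪∅=∅
  n2('eb'): parent n1 fail=0; on 'b' 0 → fail=0;  out ∅∪∅=∅
  n5('cd'): parent n4 fail=0; on 'd' 0 → fail=12;  out ∅∪∅=∅
  n8('cb'): parent n4 fail=0; on 'b' 0 → fail=0;  out ∅∪∅=∅
  n13('da'): parent n12 fail=0; on 'a' 0 → fail=0;  out ∅∪∅=∅
  n3('ebe'): parent n2 fail=0; on 'e' 0 → fail=1;  out {0}∪∅={0}
  n6('cda'): parent n5 fail=12; on 'a' 12 → fail=13;  out ∅∪∅=∅
  n9('cbc'): parent n8 fail=0; on 'c' 0 → fail=4;  out ∅∪∅=∅
  n14('dae'): parent n13 fail=0; on 'e' 0 → fail=1;  out {3}∪∅={3}
  n7('cdae'): parent n6 fail=13; on 'e' 13 → fail=14;  out {1}∪{3}={1,3}
  n10('cbce'): parent n9 fail=4; on 'e' 4→0 → fail=1;  out ∅∪∅=∅
  n11('cbcee'): parent n10 fail=1; on 'e' 1→0 → fail=1;  out {2}∪∅={2}

Text stream:
pos 0 'b': at 0
pos 1 'c': at 4
pos 2 'b': at 8
pos 3 'c': at 9
pos 4 'e': at 10
pos 5 'e': at 11  emit P2@[1:5]
pos 6 'a': at 0 (via fail)
pos 7 'c': at 4
pos 8 'd': at 5
pos 9 'a': at 6
pos 10 'e': at 7  emit P1@[7:10],P3@[8:10]
pos 11 'b': at 2 (via fail)
pos 12 'e': at 3  emit P0@[10:12]
pos 13 'c': at 4 (via fail)
pos 14 'd': at 5
pos 15 'a': at 6
pos 16 'e': at 7  emit P1@[13:16],P3@[14:16]
pos 17 'e': at 1 (via fail)
pos 18 'b': at 2
pos 19 'c': at 4 (via fail)
pos 20 'b': at 8
pos 21 'c': at 9
pos 22 'e': at 10
pos 23 'e': at 11  emit P2@[19:23]
pos 24 'd': at 12 (via fail)
pos 25 'a': at 13
pos 26 'e': at 14  emit P3@[24:26]
pos 27 'd': at 12 (via fail)
pos 28 'b': at 0 (via fail)
pos 29 'e': at 1
pos 30 'b': at 2
pos 31 'b': at 0 (via fail)
pos 32 'c': at 4
pos 33 'd': at 5
pos 34 'a': at 6
pos 35 'b': at 0 (via fail)

Result: [[5,2],[10,1],[10,3],[12,0],[16,1],[16,3],[23,2],[26,3]]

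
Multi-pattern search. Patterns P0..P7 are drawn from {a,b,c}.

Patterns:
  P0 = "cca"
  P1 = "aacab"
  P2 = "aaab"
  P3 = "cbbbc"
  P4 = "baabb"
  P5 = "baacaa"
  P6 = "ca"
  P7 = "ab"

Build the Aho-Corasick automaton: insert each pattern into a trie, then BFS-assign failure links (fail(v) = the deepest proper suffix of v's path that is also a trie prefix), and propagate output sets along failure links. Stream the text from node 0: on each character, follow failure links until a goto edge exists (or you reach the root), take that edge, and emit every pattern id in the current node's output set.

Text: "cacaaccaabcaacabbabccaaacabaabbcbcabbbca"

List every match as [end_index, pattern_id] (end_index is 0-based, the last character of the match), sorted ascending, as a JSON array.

Build automaton:
Trie (insert patterns):
  n0 'ε': a→4 b→15 c→1
  n1 'c': a→23 b→11 c→2
  n2 'cc': a→3
  n3 'cca': ·  ←P0
  n4 'a': a→5 b→24
  n5 'aa': a→9 c→6
  n6 'aac': a→7
  n7 'aaca': b→8
  n8 'aacab': ·  ←P1
  n9 'aaa': b→10
  n10 'aaab': ·  ←P2
  n11 'cb': b→12
  n12 'cbb': b→13
  n13 'cbbb': c→14
  n14 'cbbbc': ·  ←P3
  n15 'b': a→16
  n16 'ba': a→17
  n17 'baa': b→18 c→20
  n18 'baab': b→19
  n19 'baabb': ·  ←P4
  n20 'baac': a→21
  n21 'baaca': a→22
  n22 'baacaa': ·  ←P5
  n23 'ca': ·  ←P6
  n24 'ab': ·  ←P7

BFS fail/out derivation:
  n1('c'): parent n0 fail=0; on 'c' 0 → fail=0;  out ∅∪∅=∅
  n4('a'): parent n0 fail=0; on 'a' 0 → fail=0;  out ∅∪∅=∅
  n15('b'): parent n0 fail=0; on 'b' 0 → fail=0;  out ∅∪∅=∅
  n2('cc'): parent n1 fail=0; on 'c' 0 → fail=1;  out ∅∪∅=∅
  n5('aa'): parent n4 fail=0; on 'a' 0 → fail=4;  out ∅∪∅=∅
  n11('cb'): parent n1 fail=0; on 'b' 0 → fail=15;  out ∅∪∅=∅
  n16('ba'): parent n15 fail=0; on 'a' 0 → fail=4;  out ∅∪∅=∅
  n23('ca'): parent n1 fail=0; on 'a' 0 → fail=4;  out {6}∪∅={6}
  n24('ab'): parent n4 fail=0; on 'b' 0 → fail=15;  out {7}∪∅={7}
  n3('cca'): parent n2 fail=1; on 'a' 1 → fail=23;  out {0}∪{6}={0,6}
  n6('aac'): parent n5 fail=4; on 'c' 4→0 → fail=1;  out ∅∪∅=∅
  n9('aaa'): parent n5 fail=4; on 'a' 4 → fail=5;  out ∅∪∅=∅
  n12('cbb'): parent n11 fail=15; on 'b' 15→0 → fail=15;  out ∅∪∅=∅
  n17('baa'): parent n16 fail=4; on 'a' 4 → fail=5;  out ∅∪∅=∅
  n7('aaca'): parent n6 fail=1; on 'a' 1 → fail=23;  out ∅∪{6}={6}
  n10('aaab'): parent n9 fail=5; on 'b' 5→4 → fail=24;  out {2}∪{7}={2,7}
  n13('cbbb'): parent n12 fail=15; on 'b' 15→0 → fail=15;  out ∅∪∅=∅
  n18('baab'): parent n17 fail=5; on 'b' 5→4 → fail=24;  out ∅∪{7}={7}
  n20('baac'): parent n17 fail=5; on 'c' 5 → fail=6;  out ∅∪∅=∅
  n8('aacab'): parent n7 fail=23; on 'b' 23→4 → fail=24;  out {1}∪{7}={1,7}
  n14('cbbbc'): parent n13 fail=15; on 'c' 15→0 → fail=1;  out {3}∪∅={3}
  n19('baabb'): parent n18 fail=24; on 'b' 24→15→0 → fail=15;  out {4}∪∅={4}
  n21('baaca'): parent n20 fail=6; on 'a' 6 → fail=7;  out ∅∪{6}={6}
  n22('baacaa'): parent n21 fail=7; on 'a' 7→23→4 → fail=5;  out {5}∪∅={5}

Scan:
[0] read 'c'  n0⇒n1
[1] read 'a'  n1⇒n23  → match P6@[0:1]
[2] read 'c'  n23⇒n1 ·f
[3] read 'a'  n1⇒n23  → match P6@[2:3]
[4] read 'a'  n23⇒n5 ·f
[5] read 'c'  n5⇒n6
[6] read 'c'  n6⇒n2 ·f
[7] read 'a'  n2⇒n3  → match P0@[5:7],P6@[6:7]
[8] read 'a'  n3⇒n5 ·f
[9] read 'b'  n5⇒n24 ·f  → match P7@[8:9]
[10] read 'c'  n24⇒n1 ·f
[11] read 'a'  n1⇒n23  → match P6@[10:11]
[12] read 'a'  n23⇒n5 ·f
[13] read 'c'  n5⇒n6
[14] read 'a'  n6⇒n7  → match P6@[13:14]
[15] read 'b'  n7⇒n8  → match P1@[11:15],P7@[14:15]
[16] read 'b'  n8⇒n15 ·f
[17] read 'a'  n15⇒n16
[18] read 'b'  n16⇒n24 ·f  → match P7@[17:18]
[19] read 'c'  n24⇒n1 ·f
[20] read 'c'  n1⇒n2
[21] read 'a'  n2⇒n3  → match P0@[19:21],P6@[20:21]
[22] read 'a'  n3⇒n5 ·f
[23] read 'a'  n5⇒n9
[24] read 'c'  n9⇒n6 ·f
[25] read 'a'  n6⇒n7  → match P6@[24:25]
[26] read 'b'  n7⇒n8  → match P1@[22:26],P7@[25:26]
[27] read 'a'  n8⇒n16 ·f
[28] read 'a'  n16⇒n17
[29] read 'b'  n17⇒n18  → match P7@[28:29]
[30] read 'b'  n18⇒n19  → match P4@[26:30]
[31] read 'c'  n19⇒n1 ·f
[32] read 'b'  n1⇒n11
[33] read 'c'  n11⇒n1 ·f
[34] read 'a'  n1⇒n23  → match P6@[33:34]
[35] read 'b'  n23⇒n24 ·f  → match P7@[34:35]
[36] read 'b'  n24⇒n15 ·f
[37] read 'b'  n15⇒n15 ·f
[38] read 'c'  n15⇒n1 ·f
[39] read 'a'  n1⇒n23  → match P6@[38:39]

Matches: [[1,6],[3,6],[7,0],[7,6],[9,7],[11,6],[14,6],[15,1],[15,7],[18,7],[21,0],[21,6],[25,6],[26,1],[26,7],[29,7],[30,4],[34,6],[35,7],[39,6]]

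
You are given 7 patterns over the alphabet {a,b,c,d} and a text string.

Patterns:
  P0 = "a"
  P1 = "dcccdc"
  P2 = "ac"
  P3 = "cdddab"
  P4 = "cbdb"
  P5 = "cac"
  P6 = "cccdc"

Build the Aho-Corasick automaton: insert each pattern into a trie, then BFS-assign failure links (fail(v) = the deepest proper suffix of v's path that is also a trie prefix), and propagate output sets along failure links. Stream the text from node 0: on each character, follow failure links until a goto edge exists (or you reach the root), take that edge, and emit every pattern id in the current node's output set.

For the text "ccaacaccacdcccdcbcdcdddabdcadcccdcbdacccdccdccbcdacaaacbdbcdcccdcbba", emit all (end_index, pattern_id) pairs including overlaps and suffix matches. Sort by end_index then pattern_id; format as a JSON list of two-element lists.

Build automaton:
Trie (insert patterns):
  0='ε' goto a→1 c→9 d→2
  1='a' goto c→8  ←P0
  2='d' goto c→3
  3='dc' goto c→4
  4='dcc' goto c→5
  5='dccc' goto d→6
  6='dcccd' goto c→7
  7='dcccdc' goto ·  ←P1
  8='ac' goto ·  ←P2
  9='c' goto a→18 b→15 c→20 d→10
  10='cd' goto d→11
  11='cdd' goto d→12
  12='cddd' goto a→13
  13='cddda' goto b→14
  14='cdddab' goto ·  ←P3
  15='cb' goto d→16
  16='cbd' goto b→17
  17='cbdb' goto ·  ←P4
  18='ca' goto c→19
  19='cac' goto ·  ←P5
  20='cc' goto c→21
  21='ccc' goto d→22
  22='cccd' goto c→23
  23='cccdc' goto ·  ←P6

BFS fail/out derivation:
  n1('a'): parent n0 fail=0; on 'a' 0 → fail=0;  out {0}∪∅={0}
  n2('d'): parent n0 fail=0; on 'd' 0 → fail=0;  out ∅∪∅=∅
  n9('c'): parent n0 fail=0; on 'c' 0 → fail=0;  out ∅∪∅=∅
  n3('dc'): parent n2 fail=0; on 'c' 0 → fail=9;  out ∅∪∅=∅
  n8('ac'): parent n1 fail=0; on 'c' 0 → fail=9;  out {2}∪∅={2}
  n10('cd'): parent n9 fail=0; on 'd' 0 → fail=2;  out ∅∪∅=∅
  n15('cb'): parent n9 fail=0; on 'b' 0 → fail=0;  out ∅∪∅=∅
  n18('ca'): parent n9 fail=0; on 'a' 0 → fail=1;  out ∅∪{0}={0}
  n20('cc'): parent n9 fail=0; on 'c' 0 → fail=9;  out ∅∪∅=∅
  n4('dcc'): parent n3 fail=9; on 'c' 9 → fail=20;  out ∅∪∅=∅
  n11('cdd'): parent n10 fail=2; on 'd' 2→0 → fail=2;  out ∅∪∅=∅
  n16('cbd'): parent n15 fail=0; on 'd' 0 → fail=2;  out ∅∪∅=∅
  n19('cac'): parent n18 fail=1; on 'c' 1 → fail=8;  out {5}∪{2}={2,5}
  n21('ccc'): parent n20 fail=9; on 'c' 9 → fail=20;  out ∅∪∅=∅
  n5('dccc'): parent n4 fail=20; on 'c' 20 → fail=21;  out ∅∪∅=∅
  n12('cddd'): parent n11 fail=2; on 'd' 2→0 → fail=2;  out ∅∪∅=∅
  n17('cbdb'): parent n16 fail=2; on 'b' 2→0 → fail=0;  out {4}∪∅={4}
  n22('cccd'): parent n21 fail=20; on 'd' 20→9 → fail=10;  out ∅∪∅=∅
  n6('dcccd'): parent n5 fail=21; on 'd' 21 → fail=22;  out ∅∪∅=∅
  n13('cddda'): parent n12 fail=2; on 'a' 2→0 → fail=1;  out ∅∪{0}={0}
  n23('cccdc'): parent n22 fail=10; on 'c' 10→2 → fail=3;  out {6}∪∅={6}
  n7('dcccdc'): parent n6 fail=22; on 'c' 22 → fail=23;  out {1}∪{6}={1,6}
  n14('cdddab'): parent n13 fail=1; on 'b' 1→0 → fail=0;  out {3}∪∅={3}

Text stream:
pos 0 'c': at 9
pos 1 'c': at 20
pos 2 'a': at 18 (fail-walked)  → match P0@[2:2]
pos 3 'a': at 1 (fail-walked)  → match P0@[3:3]
pos 4 'c': at 8  → match P2@[3:4]
pos 5 'a': at 18 (fail-walked)  → match P0@[5:5]
pos 6 'c': at 19  → match P2@[5:6],P5@[4:6]
pos 7 'c': at 20 (fail-walked)
pos 8 'a': at 18 (fail-walked)  → match P0@[8:8]
pos 9 'c': at 19  → match P2@[8:9],P5@[7:9]
pos 10 'd': at 10 (fail-walked)
pos 11 'c': at 3 (fail-walked)
pos 12 'c': at 4
pos 13 'c': at 5
pos 14 'd': at 6
pos 15 'c': at 7  → match P1@[10:15],P6@[11:15]
pos 16 'b': at 15 (fail-walked)
pos 17 'c': at 9 (fail-walked)
pos 18 'd': at 10
pos 19 'c': at 3 (fail-walked)
pos 20 'd': at 10 (fail-walked)
pos 21 'd': at 11
pos 22 'd': at 12
pos 23 'a': at 13  → match P0@[23:23]
pos 24 'b': at 14  → match P3@[19:24]
pos 25 'd': at 2 (fail-walked)
pos 26 'c': at 3
pos 27 'a': at 18 (fail-walked)  → match P0@[27:27]
pos 28 'd': at 2 (fail-walked)
pos 29 'c': at 3
pos 30 'c': at 4
pos 31 'c': at 5
pos 32 'd': at 6
pos 33 'c': at 7  → match P1@[28:33],P6@[29:33]
pos 34 'b': at 15 (fail-walked)
pos 35 'd': at 16
pos 36 'a': at 1 (fail-walked)  → match P0@[36:36]
pos 37 'c': at 8  → match P2@[36:37]
pos 38 'c': at 20 (fail-walked)
pos 39 'c': at 21
pos 40 'd': at 22
pos 41 'c': at 23  → match P6@[37:41]
pos 42 'c': at 4 (fail-walked)
pos 43 'd': at 10 (fail-walked)
pos 44 'c': at 3 (fail-walked)
pos 45 'c': at 4
pos 46 'b': at 15 (fail-walked)
pos 47 'c': at 9 (fail-walked)
pos 48 'd': at 10
pos 49 'a': at 1 (fail-walked)  → match P0@[49:49]
pos 50 'c': at 8  → match P2@[49:50]
pos 51 'a': at 18 (fail-walked)  → match P0@[51:51]
pos 52 'a': at 1 (fail-walked)  → match P0@[52:52]
pos 53 'a': at 1 (fail-walked)  → match P0@[53:53]
pos 54 'c': at 8  → match P2@[53:54]
pos 55 'b': at 15 (fail-walked)
pos 56 'd': at 16
pos 57 'b': at 17  → match P4@[54:57]
pos 58 'c': at 9 (fail-walked)
pos 59 'd': at 10
pos 60 'c': at 3 (fail-walked)
pos 61 'c': at 4
pos 62 'c': at 5
pos 63 'd': at 6
pos 64 'c': at 7  → match P1@[59:64],P6@[60:64]
pos 65 'b': at 15 (fail-walked)
pos 66 'b': at 0 (fail-walked)
pos 67 'a': at 1  → match P0@[67:67]

Matches: [[2,0],[3,0],[4,2],[5,0],[6,2],[6,5],[8,0],[9,2],[9,5],[15,1],[15,6],[23,0],[24,3],[27,0],[33,1],[33,6],[36,0],[37,2],[41,6],[49,0],[50,2],[51,0],[52,0],[53,0],[54,2],[57,4],[64,1],[64,6],[67,0]]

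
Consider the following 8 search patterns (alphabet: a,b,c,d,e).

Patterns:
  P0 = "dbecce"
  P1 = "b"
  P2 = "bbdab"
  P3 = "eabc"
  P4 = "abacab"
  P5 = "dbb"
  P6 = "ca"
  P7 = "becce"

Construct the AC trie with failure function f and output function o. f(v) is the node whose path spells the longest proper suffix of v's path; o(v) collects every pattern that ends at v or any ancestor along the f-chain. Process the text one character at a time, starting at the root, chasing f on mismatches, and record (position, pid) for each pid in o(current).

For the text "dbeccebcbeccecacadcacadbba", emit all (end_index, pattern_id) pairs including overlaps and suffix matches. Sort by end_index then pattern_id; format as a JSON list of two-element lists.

Construct AC machine:
Trie (insert patterns):
  0='ε' goto a→16 b→7 c→23 d→1 e→12
  1='d' goto b→2
  2='db' goto b→22 e→3
  3='dbe' goto c→4
  4='dbec' goto c→5
  5='dbecc' goto e→6
  6='dbecce' goto ·  ←P0
  7='b' goto b→8 e→25  ←P1
  8='bb' goto d→9
  9='bbd' goto a→10
  10='bbda' goto b→11
  11='bbdab' goto ·  ←P2
  12='e' goto a→13
  13='ea' goto b→14
  14='eab' goto c→15
  15='eabc' goto ·  ←P3
  16='a' goto b→17
  17='ab' goto a→18
  18='aba' goto c→19
  19='abac' goto a→20
  20='abaca' goto b→21
  21='abacab' goto ·  ←P4
  22='dbb' goto ·  ←P5
  23='c' goto a→24
  24='ca' goto ·  ←P6
  25='be' goto c→26
  26='bec' goto c→27
  27='becc' goto e→28
  28='becce' goto ·  ←P7

BFS fail/out derivation:
  n1('d'): parent n0 fail=0; on 'd' 0 → fail=0;  out ∅∪∅=∅
  n7('b'): parent n0 fail=0; on 'b' 0 → fail=0;  out {1}∪∅={1}
  n12('e'): parent n0 fail=0; on 'e' 0 → fail=0;  out ∅∪∅=∅
  n16('a'): parent n0 fail=0; on 'a' 0 → fail=0;  out ∅∪∅=∅
  n23('c'): parent n0 fail=0; on 'c' 0 → fail=0;  out ∅∪∅=∅
  n2('db'): parent n1 fail=0; on 'b' 0 → fail=7;  out ∅∪{1}={1}
  n8('bb'): parent n7 fail=0; on 'b' 0 → fail=7;  out ∅∪{1}={1}
  n13('ea'): parent n12 fail=0; on 'a' 0 → fail=16;  out ∅∪∅=∅
  n17('ab'): parent n16 fail=0; on 'b' 0 → fail=7;  out ∅∪{1}={1}
  n24('ca'): parent n23 fail=0; on 'a' 0 → fail=16;  out {6}∪∅={6}
  n25('be'): parent n7 fail=0; on 'e' 0 → fail=12;  out ∅∪∅=∅
  n3('dbe'): parent n2 fail=7; on 'e' 7 → fail=25;  out ∅∪∅=∅
  n9('bbd'): parent n8 fail=7; on 'd' 7→0 → fail=1;  out ∅∪∅=∅
  n14('eab'): parent n13 fail=16; on 'b' 16 → fail=17;  out ∅∪{1}={1}
  n18('aba'): parent n17 fail=7; on 'a' 7→0 → fail=16;  out ∅∪∅=∅
  n22('dbb'): parent n2 fail=7; on 'b' 7 → fail=8;  out {5}∪{1}={1,5}
  n26('bec'): parent n25 fail=12; on 'c' 12→0 → fail=23;  out ∅∪∅=∅
  n4('dbec'): parent n3 fail=25; on 'c' 25 → fail=26;  out ∅∪∅=∅
  n10('bbda'): parent n9 fail=1; on 'a' 1→0 → fail=16;  out ∅∪∅=∅
  n15('eabc'): parent n14 fail=17; on 'c' 17→7→0 → fail=23;  out {3}∪∅={3}
  n19('abac'): parent n18 fail=16; on 'c' 16→0 → fail=23;  out ∅∪∅=∅
  n27('becc'): parent n26 fail=23; on 'c' 23→0 → fail=23;  out ∅∪∅=∅
  n5('dbecc'): parent n4 fail=26; on 'c' 26 → fail=27;  out ∅∪∅=∅
  n11('bbdab'): parent n10 fail=16; on 'b' 16 → fail=17;  out {2}∪{1}={1,2}
  n20('abaca'): parent n19 fail=23; on 'a' 23 → fail=24;  out ∅∪{6}={6}
  n28('becce'): parent n27 fail=23; on 'e' 23→0 → fail=12;  out {7}∪∅={7}
  n6('dbecce'): parent n5 fail=27; on 'e' 27 → fail=28;  out {0}∪{7}={0,7}
  n21('abacab'): parent n20 fail=24; on 'b' 24→16 → fail=17;  out {4}∪{1}={1,4}

Run:
i=0 'd': node 0→1
i=1 'b': node 1→2  ** P1@[1:1]
i=2 'e': node 2→3
i=3 'c': node 3→4
i=4 'c': node 4→5
i=5 'e': node 5→6  ** P0@[0:5],P7@[1:5]
i=6 'b': node 6→7 (via fail)  ** P1@[6:6]
i=7 'c': node 7→23 (via fail)
i=8 'b': node 23→7 (via fail)  ** P1@[8:8]
i=9 'e': node 7→25
i=10 'c': node 25→26
i=11 'c': node 26→27
i=12 'e': node 27→28  ** P7@[8:12]
i=13 'c': node 28→23 (via fail)
i=14 'a': node 23→24  ** P6@[13:14]
i=15 'c': node 24→23 (via fail)
i=16 'a': node 23→24  ** P6@[15:16]
i=17 'd': node 24→1 (via fail)
i=18 'c': node 1→23 (via fail)
i=19 'a': node 23→24  ** P6@[18:19]
i=20 'c': node 24→23 (via fail)
i=21 'a': node 23→24  ** P6@[20:21]
i=22 'd': node 24→1 (via fail)
i=23 'b': node 1→2  ** P1@[23:23]
i=24 'b': node 2→22  ** P1@[24:24],P5@[22:24]
i=25 'a': node 22→16 (via fail)

Matches: [[1,1],[5,0],[5,7],[6,1],[8,1],[12,7],[14,6],[16,6],[19,6],[21,6],[23,1],[24,1],[24,5]]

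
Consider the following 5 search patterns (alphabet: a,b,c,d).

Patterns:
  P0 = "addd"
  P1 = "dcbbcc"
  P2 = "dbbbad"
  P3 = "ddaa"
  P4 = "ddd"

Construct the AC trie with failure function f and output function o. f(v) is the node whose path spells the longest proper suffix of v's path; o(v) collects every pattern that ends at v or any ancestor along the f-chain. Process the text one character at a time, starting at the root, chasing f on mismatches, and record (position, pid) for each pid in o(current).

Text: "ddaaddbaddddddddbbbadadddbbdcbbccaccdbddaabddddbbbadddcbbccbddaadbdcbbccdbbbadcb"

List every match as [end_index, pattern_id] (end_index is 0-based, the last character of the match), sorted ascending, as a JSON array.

Build automaton:
Trie (insert patterns):
  0='ε' goto a→1 d→5
  1='a' goto d→2
  2='ad' goto d→3
  3='add' goto d→4
  4='addd' goto ·  [P0 ends]
  5='d' goto b→11 c→6 d→16
  6='dc' goto b→7
  7='dcb' goto b→8
  8='dcbb' goto c→9
  9='dcbbc' goto c→10
  10='dcbbcc' goto ·  [P1 ends]
  11='db' goto b→12
  12='dbb' goto b→13
  13='dbbb' goto a→14
  14='dbbba' goto d→15
  15='dbbbad' goto ·  [P2 ends]
  16='dd' goto a→17 d→19
  17='dda' goto a→18
  18='ddaa' goto ·  [P3 ends]
  19='ddd' goto ·  [P4 ends]

Failure links (BFS by depth):
  n1('a'): parent n0 fail=0; on 'a' 0 → fail=0;  out ∅∪∅=∅
  n5('d'): parent n0 fail=0; on 'd' 0 → fail=0;  out ∅∪∅=∅
  n2('ad'): parent n1 fail=0; on 'd' 0 → fail=5;  out ∅∪∅=∅
  n6('dc'): parent n5 fail=0; on 'c' 0 → fail=0;  out ∅∪∅=∅
  n11('db'): parent n5 fail=0; on 'b' 0 → fail=0;  out ∅∪∅=∅
  n16('dd'): parent n5 fail=0; on 'd' 0 → fail=5;  out ∅∪∅=∅
  n3('add'): parent n2 fail=5; on 'd' 5 → fail=16;  out ∅∪∅=∅
  n7('dcb'): parent n6 fail=0; on 'b' 0 → fail=0;  out ∅∪∅=∅
  n12('dbb'): parent n11 fail=0; on 'b' 0 → fail=0;  out ∅∪∅=∅
  n17('dda'): parent n16 fail=5; on 'a' 5→0 → fail=1;  out ∅∪∅=∅
  n19('ddd'): parent n16 fail=5; on 'd' 5 → fail=16;  out {4}∪∅={4}
  n4('addd'): parent n3 fail=16; on 'd' 16 → fail=19;  out {0}∪{4}={0,4}
  n8('dcbb'): parent n7 fail=0; on 'b' 0 → fail=0;  out ∅∪∅=∅
  n13('dbbb'): parent n12 fail=0; on 'b' 0 → fail=0;  out ∅∪∅=∅
  n18('ddaa'): parent n17 fail=1; on 'a' 1→0 → fail=1;  out {3}∪∅={3}
  n9('dcbbc'): parent n8 fail=0; on 'c' 0 → fail=0;  out ∅∪∅=∅
  n14('dbbba'): parent n13 fail=0; on 'a' 0 → fail=1;  out ∅∪∅=∅
  n10('dcbbcc'): parent n9 fail=0; on 'c' 0 → fail=0;  out {1}∪∅={1}
  n15('dbbbad'): parent n14 fail=1; on 'd' 1 → fail=2;  out {2}∪∅={2}

Run:
[0] read 'd'  n0⇒n5
[1] read 'd'  n5⇒n16
[2] read 'a'  n16⇒n17
[3] read 'a'  n17⇒n18  ** P3@[0:3]
[4] read 'd'  n18⇒n2 (fail-walked)
[5] read 'd'  n2⇒n3
[6] read 'b'  n3⇒n11 (fail-walked)
[7] read 'a'  n11⇒n1 (fail-walked)
[8] read 'd'  n1⇒n2
[9] read 'd'  n2⇒n3
[10] read 'd'  n3⇒n4  ** P0@[7:10],P4@[8:10]
[11] read 'd'  n4⇒n19 (fail-walked)  ** P4@[9:11]
[12] read 'd'  n19⇒n19 (fail-walked)  ** P4@[10:12]
[13] read 'd'  n19⇒n19 (fail-walked)  ** P4@[11:13]
[14] read 'd'  n19⇒n19 (fail-walked)  ** P4@[12:14]
[15] read 'd'  n19⇒n19 (fail-walked)  ** P4@[13:15]
[16] read 'b'  n19⇒n11 (fail-walked)
[17] read 'b'  n11⇒n12
[18] read 'b'  n12⇒n13
[19] read 'a'  n13⇒n14
[20] read 'd'  n14⇒n15  ** P2@[15:20]
[21] read 'a'  n15⇒n1 (fail-walked)
[22] read 'd'  n1⇒n2
[23] read 'd'  n2⇒n3
[24] read 'd'  n3⇒n4  ** P0@[21:24],P4@[22:24]
[25] read 'b'  n4⇒n11 (fail-walked)
[26] read 'b'  n11⇒n12
[27] read 'd'  n12⇒n5 (fail-walked)
[28] read 'c'  n5⇒n6
[29] read 'b'  n6⇒n7
[30] read 'b'  n7⇒n8
[31] read 'c'  n8⇒n9
[32] read 'c'  n9⇒n10  ** P1@[27:32]
[33] read 'a'  n10⇒n1 (fail-walked)
[34] read 'c'  n1⇒n0 (fail-walked)
[35] read 'c'  n0⇒n0
[36] read 'd'  n0⇒n5
[37] read 'b'  n5⇒n11
[38] read 'd'  n11⇒n5 (fail-walked)
[39] read 'd'  n5⇒n16
[40] read 'a'  n16⇒n17
[41] read 'a'  n17⇒n18  ** P3@[38:41]
[42] read 'b'  n18⇒n0 (fail-walked)
[43] read 'd'  n0⇒n5
[44] read 'd'  n5⇒n16
[45] read 'd'  n16⇒n19  ** P4@[43:45]
[46] read 'd'  n19⇒n19 (fail-walked)  ** P4@[44:46]
[47] read 'b'  n19⇒n11 (fail-walked)
[48] read 'b'  n11⇒n12
[49] read 'b'  n12⇒n13
[50] read 'a'  n13⇒n14
[51] read 'd'  n14⇒n15  ** P2@[46:51]
[52] read 'd'  n15⇒n3 (fail-walked)
[53] read 'd'  n3⇒n4  ** P0@[50:53],P4@[51:53]
[54] read 'c'  n4⇒n6 (fail-walked)
[55] read 'b'  n6⇒n7
[56] read 'b'  n7⇒n8
[57] read 'c'  n8⇒n9
[58] read 'c'  n9⇒n10  ** P1@[53:58]
[59] read 'b'  n10⇒n0 (fail-walked)
[60] read 'd'  n0⇒n5
[61] read 'd'  n5⇒n16
[62] read 'a'  n16⇒n17
[63] read 'a'  n17⇒n18  ** P3@[60:63]
[64] read 'd'  n18⇒n2 (fail-walked)
[65] read 'b'  n2⇒n11 (fail-walked)
[66] read 'd'  n11⇒n5 (fail-walked)
[67] read 'c'  n5⇒n6
[68] read 'b'  n6⇒n7
[69] read 'b'  n7⇒n8
[70] read 'c'  n8⇒n9
[71] read 'c'  n9⇒n10  ** P1@[66:71]
[72] read 'd'  n10⇒n5 (fail-walked)
[73] read 'b'  n5⇒n11
[74] read 'b'  n11⇒n12
[75] read 'b'  n12⇒n13
[76] read 'a'  n13⇒n14
[77] read 'd'  n14⇒n15  ** P2@[72:77]
[78] read 'c'  n15⇒n6 (fail-walked)
[79] read 'b'  n6⇒n7

Result: [[3,3],[10,0],[10,4],[11,4],[12,4],[13,4],[14,4],[15,4],[20,2],[24,0],[24,4],[32,1],[41,3],[45,4],[46,4],[51,2],[53,0],[53,4],[58,1],[63,3],[71,1],[77,2]]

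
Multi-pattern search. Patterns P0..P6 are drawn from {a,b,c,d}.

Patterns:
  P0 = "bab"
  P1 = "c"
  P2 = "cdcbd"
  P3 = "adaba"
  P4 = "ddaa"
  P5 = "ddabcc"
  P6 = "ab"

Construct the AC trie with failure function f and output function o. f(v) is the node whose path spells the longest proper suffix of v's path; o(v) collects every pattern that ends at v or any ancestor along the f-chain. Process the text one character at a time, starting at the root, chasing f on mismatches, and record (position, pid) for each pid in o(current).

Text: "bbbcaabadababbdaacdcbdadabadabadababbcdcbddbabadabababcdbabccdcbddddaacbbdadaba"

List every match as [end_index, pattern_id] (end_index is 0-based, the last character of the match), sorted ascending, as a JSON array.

Build:
Trie nodes:
  0='ε' goto a→9 b→1 c→4 d→14
  1='b' goto a→2
  2='ba' goto b→3
  3='bab' goto ·  [P0 ends]
  4='c' goto d→5  [P1 ends]
  5='cd' goto c→6
  6='cdc' goto b→7
  7='cdcb' goto d→8
  8='cdcbd' goto ·  [P2 ends]
  9='a' goto b→21 d→10
  10='ad' goto a→11
  11='ada' goto b→12
  12='adab' goto a→13
  13='adaba' goto ·  [P3 ends]
  14='d' goto d→15
  15='dd' goto a→16
  16='dda' goto a→17 b→18
  17='ddaa' goto ·  [P4 ends]
  18='ddab' goto c→19
  19='ddabc' goto c→20
  20='ddabcc' goto ·  [P5 ends]
  21='ab' goto ·  [P6 ends]

Failure links (BFS by depth):
  fail(1) 'b': from fail(0)=0 chase 'b': 0 ⇒ 0;  out=∅∪out(0)=∅
  fail(4) 'c': from fail(0)=0 chase 'c': 0 ⇒ 0;  out={1}∪out(0)={1}
  fail(9) 'a': from fail(0)=0 chase 'a': 0 ⇒ 0;  out=∅∪out(0)=∅
  fail(14) 'd': from fail(0)=0 chase 'd': 0 ⇒ 0;  out=∅∪out(0)=∅
  fail(2) 'ba': from fail(1)=0 chase 'a': 0 ⇒ 9;  out=∅∪out(9)=∅
  fail(5) 'cd': from fail(4)=0 chase 'd': 0 ⇒ 14;  out=∅∪out(14)=∅
  fail(10) 'ad': from fail(9)=0 chase 'd': 0 ⇒ 14;  out=∅∪out(14)=∅
  fail(15) 'dd': from fail(14)=0 chase 'd': 0 ⇒ 14;  out=∅∪out(14)=∅
  fail(21) 'ab': from fail(9)=0 chase 'b': 0 ⇒ 1;  out={6}∪out(1)={6}
  fail(3) 'bab': from fail(2)=9 chase 'b': 9 ⇒ 21;  out={0}∪out(21)={0,6}
  fail(6) 'cdc': from fail(5)=14 chase 'c': 14→0 ⇒ 4;  out=∅∪out(4)={1}
  fail(11) 'ada': from fail(10)=14 chase 'a': 14→0 ⇒ 9;  out=∅∪out(9)=∅
  fail(16) 'dda': from fail(15)=14 chase 'a': 14→0 ⇒ 9;  out=∅∪out(9)=∅
  fail(7) 'cdcb': from fail(6)=4 chase 'b': 4→0 ⇒ 1;  out=∅∪out(1)=∅
  fail(12) 'adab': from fail(11)=9 chase 'b': 9 ⇒ 21;  out=∅∪out(21)={6}
  fail(17) 'ddaa': from fail(16)=9 chase 'a': 9→0 ⇒ 9;  out={4}∪out(9)={4}
  fail(18) 'ddab': from fail(16)=9 chase 'b': 9 ⇒ 21;  out=∅∪out(21)={6}
  fail(8) 'cdcbd': from fail(7)=1 chase 'd': 1→0 ⇒ 14;  out={2}∪out(14)={2}
  fail(13) 'adaba': from fail(12)=21 chase 'a': 21→1 ⇒ 2;  out={3}∪out(2)={3}
  fail(19) 'ddabc': from fail(18)=21 chase 'c': 21→1→0 ⇒ 4;  out=∅∪out(4)={1}
  fail(20) 'ddabcc': from fail(19)=4 chase 'c': 4→0 ⇒ 4;  out={5}∪out(4)={1,5}

Scan:
pos 0 'b': at 1
pos 1 'b': at 1 ·f
pos 2 'b': at 1 ·f
pos 3 'c': at 4 ·f  emit P1@[3:3]
pos 4 'a': at 9 ·f
pos 5 'a': at 9 ·f
pos 6 'b': at 21  emit P6@[5:6]
pos 7 'a': at 2 ·f
pos 8 'd': at 10 ·f
pos 9 'a': at 11
pos 10 'b': at 12  emit P6@[9:10]
pos 11 'a': at 13  emit P3@[7:11]
pos 12 'b': at 3 ·f  emit P0@[10:12],P6@[11:12]
pos 13 'b': at 1 ·f
pos 14 'd': at 14 ·f
pos 15 'a': at 9 ·f
pos 16 'a': at 9 ·f
pos 17 'c': at 4 ·f  emit P1@[17:17]
pos 18 'd': at 5
pos 19 'c': at 6  emit P1@[19:19]
pos 20 'b': at 7
pos 21 'd': at 8  emit P2@[17:21]
pos 22 'a': at 9 ·f
pos 23 'd': at 10
pos 24 'a': at 11
pos 25 'b': at 12  emit P6@[24:25]
pos 26 'a': at 13  emit P3@[22:26]
pos 27 'd': at 10 ·f
pos 28 'a': at 11
pos 29 'b': at 12  emit P6@[28:29]
pos 30 'a': at 13  emit P3@[26:30]
pos 31 'd': at 10 ·f
pos 32 'a': at 11
pos 33 'b': at 12  emit P6@[32:33]
pos 34 'a': at 13  emit P3@[30:34]
pos 35 'b': at 3 ·f  emit P0@[33:35],P6@[34:35]
pos 36 'b': at 1 ·f
pos 37 'c': at 4 ·f  emit P1@[37:37]
pos 38 'd': at 5
pos 39 'c': at 6  emit P1@[39:39]
pos 40 'b': at 7
pos 41 'd': at 8  emit P2@[37:41]
pos 42 'd': at 15 ·f
pos 43 'b': at 1 ·f
pos 44 'a': at 2
pos 45 'b': at 3  emit P0@[43:45],P6@[44:45]
pos 46 'a': at 2 ·f
pos 47 'd': at 10 ·f
pos 48 'a': at 11
pos 49 'b': at 12  emit P6@[48:49]
pos 50 'a': at 13  emit P3@[46:50]
pos 51 'b': at 3 ·f  emit P0@[49:51],P6@[50:51]
pos 52 'a': at 2 ·f
pos 53 'b': at 3  emit P0@[51:53],P6@[52:53]
pos 54 'c': at 4 ·f  emit P1@[54:54]
pos 55 'd': at 5
pos 56 'b': at 1 ·f
pos 57 'a': at 2
pos 58 'b': at 3  emit P0@[56:58],P6@[57:58]
pos 59 'c': at 4 ·f  emit P1@[59:59]
pos 60 'c': at 4 ·f  emit P1@[60:60]
pos 61 'd': at 5
pos 62 'c': at 6  emit P1@[62:62]
pos 63 'b': at 7
pos 64 'd': at 8  emit P2@[60:64]
pos 65 'd': at 15 ·f
pos 66 'd': at 15 ·f
pos 67 'd': at 15 ·f
pos 68 'a': at 16
pos 69 'a': at 17  emit P4@[66:69]
pos 70 'c': at 4 ·f  emit P1@[70:70]
pos 71 'b': at 1 ·f
pos 72 'b': at 1 ·f
pos 73 'd': at 14 ·f
pos 74 'a': at 9 ·f
pos 75 'd': at 10
pos 76 'a': at 11
pos 77 'b': at 12  emit P6@[76:77]
pos 78 'a': at 13  emit P3@[74:78]

Result: [[3,1],[6,6],[10,6],[11,3],[12,0],[12,6],[17,1],[19,1],[21,2],[25,6],[26,3],[29,6],[30,3],[33,6],[34,3],[35,0],[35,6],[37,1],[39,1],[41,2],[45,0],[45,6],[49,6],[50,3],[51,0],[51,6],[53,0],[53,6],[54,1],[58,0],[58,6],[59,1],[60,1],[62,1],[64,2],[69,4],[70,1],[77,6],[78,3]]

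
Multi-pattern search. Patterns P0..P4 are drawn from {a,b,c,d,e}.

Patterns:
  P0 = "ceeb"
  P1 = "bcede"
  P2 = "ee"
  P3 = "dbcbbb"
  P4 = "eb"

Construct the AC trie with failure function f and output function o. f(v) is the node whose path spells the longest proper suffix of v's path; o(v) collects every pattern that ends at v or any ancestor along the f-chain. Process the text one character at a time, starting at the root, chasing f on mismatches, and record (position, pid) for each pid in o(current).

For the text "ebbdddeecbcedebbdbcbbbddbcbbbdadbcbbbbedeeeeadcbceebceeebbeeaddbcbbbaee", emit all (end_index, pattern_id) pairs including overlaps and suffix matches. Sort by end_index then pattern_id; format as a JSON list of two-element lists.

Build automaton:
Trie nodes:
  0='ε' goto b→5 c→1 d→12 e→10
  1='c' goto e→2
  2='ce' goto e→3
  3='cee' goto b→4
  4='ceeb' goto ·  ←P0
  5='b' goto c→6
  6='bc' goto e→7
  7='bce' goto d→8
  8='bced' goto e→9
  9='bcede' goto ·  ←P1
  10='e' goto b→18 e→11
  11='ee' goto ·  ←P2
  12='d' goto b→13
  13='db' goto c→14
  14='dbc' goto b→15
  15='dbcb' goto b→16
  16='dbcbb' goto b→17
  17='dbcbbb' goto ·  ←P3
  18='eb' goto ·  ←P4

Failure links (BFS by depth):
  fail(1) 'c': from fail(0)=0 chase 'c': 0 ⇒ 0;  out=∅∪out(0)=∅
  fail(5) 'b': from fail(0)=0 chase 'b': 0 ⇒ 0;  out=∅∪out(0)=∅
  fail(10) 'e': from fail(0)=0 chase 'e': 0 ⇒ 0;  out=∅∪out(0)=∅
  fail(12) 'd': from fail(0)=0 chase 'd': 0 ⇒ 0;  out=∅∪out(0)=∅
  fail(2) 'ce': from fail(1)=0 chase 'e': 0 ⇒ 10;  out=∅∪out(10)=∅
  fail(6) 'bc': from fail(5)=0 chase 'c': 0 ⇒ 1;  out=∅∪out(1)=∅
  fail(11) 'ee': from fail(10)=0 chase 'e': 0 ⇒ 10;  out={2}∪out(10)={2}
  fail(13) 'db': from fail(12)=0 chase 'b': 0 ⇒ 5;  out=∅∪out(5)=∅
  fail(18) 'eb': from fail(10)=0 chase 'b': 0 ⇒ 5;  out={4}∪out(5)={4}
  fail(3) 'cee': from fail(2)=10 chase 'e': 10 ⇒ 11;  out=∅∪out(11)={2}
  fail(7) 'bce': from fail(6)=1 chase 'e': 1 ⇒ 2;  out=∅∪out(2)=∅
  fail(14) 'dbc': from fail(13)=5 chase 'c': 5 ⇒ 6;  out=∅∪out(6)=∅
  fail(4) 'ceeb': from fail(3)=11 chase 'b': 11→10 ⇒ 18;  out={0}∪out(18)={0,4}
  fail(8) 'bced': from fail(7)=2 chase 'd': 2→10→0 ⇒ 12;  out=∅∪out(12)=∅
  fail(15) 'dbcb': from fail(14)=6 chase 'b': 6→1→0 ⇒ 5;  out=∅∪out(5)=∅
  fail(9) 'bcede': from fail(8)=12 chase 'e': 12→0 ⇒ 10;  out={1}∪out(10)={1}
  fail(16) 'dbcbb': from fail(15)=5 chase 'b': 5→0 ⇒ 5;  out=∅∪out(5)=∅
  fail(17) 'dbcbbb': from fail(16)=5 chase 'b': 5→0 ⇒ 5;  out={3}∪out(5)={3}

Run:
pos 0 'e': at 10
pos 1 'b': at 18  emit P4@[0:1]
pos 2 'b': at 5 (via fail)
pos 3 'd': at 12 (via fail)
pos 4 'd': at 12 (via fail)
pos 5 'd': at 12 (via fail)
pos 6 'e': at 10 (via fail)
pos 7 'e': at 11  emit P2@[6:7]
pos 8 'c': at 1 (via fail)
pos 9 'b': at 5 (via fail)
pos 10 'c': at 6
pos 11 'e': at 7
pos 12 'd': at 8
pos 13 'e': at 9  emit P1@[9:13]
pos 14 'b': at 18 (via fail)  emit P4@[13:14]
pos 15 'b': at 5 (via fail)
pos 16 'd': at 12 (via fail)
pos 17 'b': at 13
pos 18 'c': at 14
pos 19 'b': at 15
pos 20 'b': at 16
pos 21 'b': at 17  emit P3@[16:21]
pos 22 'd': at 12 (via fail)
pos 23 'd': at 12 (via fail)
pos 24 'b': at 13
pos 25 'c': at 14
pos 26 'b': at 15
pos 27 'b': at 16
pos 28 'b': at 17  emit P3@[23:28]
pos 29 'd': at 12 (via fail)
pos 30 'a': at 0 (via fail)
pos 31 'd': at 12
pos 32 'b': at 13
pos 33 'c': at 14
pos 34 'b': at 15
pos 35 'b': at 16
pos 36 'b': at 17  emit P3@[31:36]
pos 37 'b': at 5 (via fail)
pos 38 'e': at 10 (via fail)
pos 39 'd': at 12 (via fail)
pos 40 'e': at 10 (via fail)
pos 41 'e': at 11  emit P2@[40:41]
pos 42 'e': at 11 (via fail)  emit P2@[41:42]
pos 43 'e': at 11 (via fail)  emit P2@[42:43]
pos 44 'a': at 0 (via fail)
pos 45 'd': at 12
pos 46 'c': at 1 (via fail)
pos 47 'b': at 5 (via fail)
pos 48 'c': at 6
pos 49 'e': at 7
pos 50 'e': at 3 (via fail)  emit P2@[49:50]
pos 51 'b': at 4  emit P0@[48:51],P4@[50:51]
pos 52 'c': at 6 (via fail)
pos 53 'e': at 7
pos 54 'e': at 3 (via fail)  emit P2@[53:54]
pos 55 'e': at 11 (via fail)  emit P2@[54:55]
pos 56 'b': at 18 (via fail)  emit P4@[55:56]
pos 57 'b': at 5 (via fail)
pos 58 'e': at 10 (via fail)
pos 59 'e': at 11  emit P2@[58:59]
pos 60 'a': at 0 (via fail)
pos 61 'd': at 12
pos 62 'd': at 12 (via fail)
pos 63 'b': at 13
pos 64 'c': at 14
pos 65 'b': at 15
pos 66 'b': at 16
pos 67 'b': at 17  emit P3@[62:67]
pos 68 'a': at 0 (via fail)
pos 69 'e': at 10
pos 70 'e': at 11  emit P2@[69:70]

Result: [[1,4],[7,2],[13,1],[14,4],[21,3],[28,3],[36,3],[41,2],[42,2],[43,2],[50,2],[51,0],[51,4],[54,2],[55,2],[56,4],[59,2],[67,3],[70,2]]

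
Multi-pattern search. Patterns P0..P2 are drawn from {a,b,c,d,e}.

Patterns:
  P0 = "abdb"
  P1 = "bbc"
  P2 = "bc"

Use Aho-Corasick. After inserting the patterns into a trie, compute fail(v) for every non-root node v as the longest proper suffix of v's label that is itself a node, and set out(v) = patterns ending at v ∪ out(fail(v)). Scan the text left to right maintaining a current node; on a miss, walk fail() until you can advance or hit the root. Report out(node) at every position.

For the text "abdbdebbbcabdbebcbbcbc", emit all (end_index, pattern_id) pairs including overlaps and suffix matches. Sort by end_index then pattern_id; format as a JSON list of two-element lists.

Build automaton:
Trie nodes:
  0='ε' goto a→1 b→5
  1='a' goto b→2
  2='ab' goto d→3
  3='abd' goto b→4
  4='abdb' goto ·  ←P0
  5='b' goto b→6 c→8
  6='bb' goto c→7
  7='bbc' goto ·  ←P1
  8='bc' goto ·  ←P2

BFS fail/out derivation:
  n1('a'): parent n0 fail=0; on 'a' 0 → fail=0;  out ∅∪∅=∅
  n5('b'): parent n0 fail=0; on 'b' 0 → fail=0;  out ∅∪∅=∅
  n2('ab'): parent n1 fail=0; on 'b' 0 → fail=5;  out ∅∪∅=∅
  n6('bb'): parent n5 fail=0; on 'b' 0 → fail=5;  out ∅∪∅=∅
  n8('bc'): parent n5 fail=0; on 'c' 0 → fail=0;  out {2}∪∅={2}
  n3('abd'): parent n2 fail=5; on 'd' 5→0 → fail=0;  out ∅∪∅=∅
  n7('bbc'): parent n6 fail=5; on 'c' 5 → fail=8;  out {1}∪{2}={1,2}
  n4('abdb'): parent n3 fail=0; on 'b' 0 → fail=5;  out {0}∪∅={0}

Run:
[0] read 'a'  n0⇒n1
[1] read 'b'  n1⇒n2
[2] read 'd'  n2⇒n3
[3] read 'b'  n3⇒n4  emit P0@[0:3]
[4] read 'd'  n4⇒n0 ·f
[5] read 'e'  n0⇒n0
[6] read 'b'  n0⇒n5
[7] read 'b'  n5⇒n6
[8] read 'b'  n6⇒n6 ·f
[9] read 'c'  n6⇒n7  emit P1@[7:9],P2@[8:9]
[10] read 'a'  n7⇒n1 ·f
[11] read 'b'  n1⇒n2
[12] read 'd'  n2⇒n3
[13] read 'b'  n3⇒n4  emit P0@[10:13]
[14] read 'e'  n4⇒n0 ·f
[15] read 'b'  n0⇒n5
[16] read 'c'  n5⇒n8  emit P2@[15:16]
[17] read 'b'  n8⇒n5 ·f
[18] read 'b'  n5⇒n6
[19] read 'c'  n6⇒n7  emit P1@[17:19],P2@[18:19]
[20] read 'b'  n7⇒n5 ·f
[21] read 'c'  n5⇒n8  emit P2@[20:21]

Result: [[3,0],[9,1],[9,2],[13,0],[16,2],[19,1],[19,2],[21,2]]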